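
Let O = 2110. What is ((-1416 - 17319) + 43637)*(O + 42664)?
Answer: 1114962148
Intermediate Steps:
((-1416 - 17319) + 43637)*(O + 42664) = ((-1416 - 17319) + 43637)*(2110 + 42664) = (-18735 + 43637)*44774 = 24902*44774 = 1114962148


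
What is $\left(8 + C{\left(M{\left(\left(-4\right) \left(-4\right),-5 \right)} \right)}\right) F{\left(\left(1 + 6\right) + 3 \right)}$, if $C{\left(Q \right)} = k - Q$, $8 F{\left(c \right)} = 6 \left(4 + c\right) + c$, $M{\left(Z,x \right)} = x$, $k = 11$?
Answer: $282$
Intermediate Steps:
$F{\left(c \right)} = 3 + \frac{7 c}{8}$ ($F{\left(c \right)} = \frac{6 \left(4 + c\right) + c}{8} = \frac{\left(24 + 6 c\right) + c}{8} = \frac{24 + 7 c}{8} = 3 + \frac{7 c}{8}$)
$C{\left(Q \right)} = 11 - Q$
$\left(8 + C{\left(M{\left(\left(-4\right) \left(-4\right),-5 \right)} \right)}\right) F{\left(\left(1 + 6\right) + 3 \right)} = \left(8 + \left(11 - -5\right)\right) \left(3 + \frac{7 \left(\left(1 + 6\right) + 3\right)}{8}\right) = \left(8 + \left(11 + 5\right)\right) \left(3 + \frac{7 \left(7 + 3\right)}{8}\right) = \left(8 + 16\right) \left(3 + \frac{7}{8} \cdot 10\right) = 24 \left(3 + \frac{35}{4}\right) = 24 \cdot \frac{47}{4} = 282$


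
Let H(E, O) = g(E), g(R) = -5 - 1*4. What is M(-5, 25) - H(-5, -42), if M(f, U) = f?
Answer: 4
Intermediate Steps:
g(R) = -9 (g(R) = -5 - 4 = -9)
H(E, O) = -9
M(-5, 25) - H(-5, -42) = -5 - 1*(-9) = -5 + 9 = 4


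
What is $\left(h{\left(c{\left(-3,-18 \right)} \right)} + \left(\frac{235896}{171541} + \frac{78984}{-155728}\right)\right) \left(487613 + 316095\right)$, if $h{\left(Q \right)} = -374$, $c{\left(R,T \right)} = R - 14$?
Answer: $- \frac{500697574446123454}{1669608553} \approx -2.9989 \cdot 10^{8}$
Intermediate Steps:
$c{\left(R,T \right)} = -14 + R$ ($c{\left(R,T \right)} = R - 14 = -14 + R$)
$\left(h{\left(c{\left(-3,-18 \right)} \right)} + \left(\frac{235896}{171541} + \frac{78984}{-155728}\right)\right) \left(487613 + 316095\right) = \left(-374 + \left(\frac{235896}{171541} + \frac{78984}{-155728}\right)\right) \left(487613 + 316095\right) = \left(-374 + \left(235896 \cdot \frac{1}{171541} + 78984 \left(- \frac{1}{155728}\right)\right)\right) 803708 = \left(-374 + \left(\frac{235896}{171541} - \frac{9873}{19466}\right)\right) 803708 = \left(-374 + \frac{2898327243}{3339217106}\right) 803708 = \left(- \frac{1245968870401}{3339217106}\right) 803708 = - \frac{500697574446123454}{1669608553}$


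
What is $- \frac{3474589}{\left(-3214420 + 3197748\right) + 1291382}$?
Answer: $- \frac{3474589}{1274710} \approx -2.7258$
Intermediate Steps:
$- \frac{3474589}{\left(-3214420 + 3197748\right) + 1291382} = - \frac{3474589}{-16672 + 1291382} = - \frac{3474589}{1274710}$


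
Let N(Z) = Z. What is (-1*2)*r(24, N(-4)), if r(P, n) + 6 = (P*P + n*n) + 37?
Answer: -1246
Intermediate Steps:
r(P, n) = 31 + P² + n² (r(P, n) = -6 + ((P*P + n*n) + 37) = -6 + ((P² + n²) + 37) = -6 + (37 + P² + n²) = 31 + P² + n²)
(-1*2)*r(24, N(-4)) = (-1*2)*(31 + 24² + (-4)²) = -2*(31 + 576 + 16) = -2*623 = -1246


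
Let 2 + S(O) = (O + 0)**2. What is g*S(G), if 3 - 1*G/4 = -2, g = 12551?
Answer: 4995298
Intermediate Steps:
G = 20 (G = 12 - 4*(-2) = 12 + 8 = 20)
S(O) = -2 + O**2 (S(O) = -2 + (O + 0)**2 = -2 + O**2)
g*S(G) = 12551*(-2 + 20**2) = 12551*(-2 + 400) = 12551*398 = 4995298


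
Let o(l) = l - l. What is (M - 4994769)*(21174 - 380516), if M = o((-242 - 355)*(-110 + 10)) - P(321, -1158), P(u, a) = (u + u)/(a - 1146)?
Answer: 344607394918819/192 ≈ 1.7948e+12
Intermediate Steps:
P(u, a) = 2*u/(-1146 + a) (P(u, a) = (2*u)/(-1146 + a) = 2*u/(-1146 + a))
o(l) = 0
M = 107/384 (M = 0 - 2*321/(-1146 - 1158) = 0 - 2*321/(-2304) = 0 - 2*321*(-1)/2304 = 0 - 1*(-107/384) = 0 + 107/384 = 107/384 ≈ 0.27865)
(M - 4994769)*(21174 - 380516) = (107/384 - 4994769)*(21174 - 380516) = -1917991189/384*(-359342) = 344607394918819/192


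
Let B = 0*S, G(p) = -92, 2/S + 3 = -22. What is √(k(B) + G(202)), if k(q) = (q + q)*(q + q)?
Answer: 2*I*√23 ≈ 9.5917*I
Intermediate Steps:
S = -2/25 (S = 2/(-3 - 22) = 2/(-25) = 2*(-1/25) = -2/25 ≈ -0.080000)
B = 0 (B = 0*(-2/25) = 0)
k(q) = 4*q² (k(q) = (2*q)*(2*q) = 4*q²)
√(k(B) + G(202)) = √(4*0² - 92) = √(4*0 - 92) = √(0 - 92) = √(-92) = 2*I*√23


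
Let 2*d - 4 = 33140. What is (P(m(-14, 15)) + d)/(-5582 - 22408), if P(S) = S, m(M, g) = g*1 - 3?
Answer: -2764/4665 ≈ -0.59250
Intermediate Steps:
d = 16572 (d = 2 + (1/2)*33140 = 2 + 16570 = 16572)
m(M, g) = -3 + g (m(M, g) = g - 3 = -3 + g)
(P(m(-14, 15)) + d)/(-5582 - 22408) = ((-3 + 15) + 16572)/(-5582 - 22408) = (12 + 16572)/(-27990) = 16584*(-1/27990) = -2764/4665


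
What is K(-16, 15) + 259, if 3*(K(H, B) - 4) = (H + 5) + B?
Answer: 793/3 ≈ 264.33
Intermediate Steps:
K(H, B) = 17/3 + B/3 + H/3 (K(H, B) = 4 + ((H + 5) + B)/3 = 4 + ((5 + H) + B)/3 = 4 + (5 + B + H)/3 = 4 + (5/3 + B/3 + H/3) = 17/3 + B/3 + H/3)
K(-16, 15) + 259 = (17/3 + (⅓)*15 + (⅓)*(-16)) + 259 = (17/3 + 5 - 16/3) + 259 = 16/3 + 259 = 793/3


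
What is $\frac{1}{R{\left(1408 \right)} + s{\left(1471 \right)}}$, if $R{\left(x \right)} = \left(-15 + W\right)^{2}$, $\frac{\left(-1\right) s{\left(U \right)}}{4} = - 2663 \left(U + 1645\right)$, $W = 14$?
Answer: $\frac{1}{33191633} \approx 3.0128 \cdot 10^{-8}$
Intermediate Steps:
$s{\left(U \right)} = 17522540 + 10652 U$ ($s{\left(U \right)} = - 4 \left(- 2663 \left(U + 1645\right)\right) = - 4 \left(- 2663 \left(1645 + U\right)\right) = - 4 \left(-4380635 - 2663 U\right) = 17522540 + 10652 U$)
$R{\left(x \right)} = 1$ ($R{\left(x \right)} = \left(-15 + 14\right)^{2} = \left(-1\right)^{2} = 1$)
$\frac{1}{R{\left(1408 \right)} + s{\left(1471 \right)}} = \frac{1}{1 + \left(17522540 + 10652 \cdot 1471\right)} = \frac{1}{1 + \left(17522540 + 15669092\right)} = \frac{1}{1 + 33191632} = \frac{1}{33191633}$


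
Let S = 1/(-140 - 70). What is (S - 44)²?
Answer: 85396081/44100 ≈ 1936.4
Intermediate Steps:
S = -1/210 (S = 1/(-210) = -1/210 ≈ -0.0047619)
(S - 44)² = (-1/210 - 44)² = (-9241/210)² = 85396081/44100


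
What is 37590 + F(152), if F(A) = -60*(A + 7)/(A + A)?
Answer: 2854455/76 ≈ 37559.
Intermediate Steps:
F(A) = -30*(7 + A)/A (F(A) = -60*(7 + A)/(2*A) = -30*(7 + A)/A)
37590 + F(152) = 37590 + (-30 - 210/152) = 37590 + (-30 - 210*1/152) = 37590 + (-30 - 105/76) = 37590 - 2385/76 = 2854455/76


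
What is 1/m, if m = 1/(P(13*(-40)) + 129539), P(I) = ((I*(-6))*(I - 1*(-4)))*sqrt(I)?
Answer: 129539 - 3219840*I*sqrt(130) ≈ 1.2954e+5 - 3.6712e+7*I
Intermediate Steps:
P(I) = -6*I**(3/2)*(4 + I) (P(I) = ((-6*I)*(I + 4))*sqrt(I) = ((-6*I)*(4 + I))*sqrt(I) = (-6*I*(4 + I))*sqrt(I) = -6*I**(3/2)*(4 + I))
m = 1/(129539 - 3219840*I*sqrt(130)) (m = 1/(6*(13*(-40))**(3/2)*(-4 - 13*(-40)) + 129539) = 1/(6*(-520)**(3/2)*(-4 - 1*(-520)) + 129539) = 1/(6*(-1040*I*sqrt(130))*(-4 + 520) + 129539) = 1/(6*(-1040*I*sqrt(130))*516 + 129539) = 1/(-3219840*I*sqrt(130) + 129539) = 1/(129539 - 3219840*I*sqrt(130)) ≈ 9.611e-11 + 2.7239e-8*I)
1/m = 1/(129539/1347774831680521 + 3219840*I*sqrt(130)/1347774831680521)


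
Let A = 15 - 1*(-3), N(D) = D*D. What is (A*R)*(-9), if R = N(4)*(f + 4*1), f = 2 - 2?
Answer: -10368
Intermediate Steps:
N(D) = D²
f = 0
A = 18 (A = 15 + 3 = 18)
R = 64 (R = 4²*(0 + 4*1) = 16*(0 + 4) = 16*4 = 64)
(A*R)*(-9) = (18*64)*(-9) = 1152*(-9) = -10368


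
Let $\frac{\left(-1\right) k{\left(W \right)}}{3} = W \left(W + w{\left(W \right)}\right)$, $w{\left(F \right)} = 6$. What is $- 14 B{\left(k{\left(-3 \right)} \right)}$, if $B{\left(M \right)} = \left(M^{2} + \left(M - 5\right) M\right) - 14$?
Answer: $-18326$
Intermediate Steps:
$k{\left(W \right)} = - 3 W \left(6 + W\right)$ ($k{\left(W \right)} = - 3 W \left(W + 6\right) = - 3 W \left(6 + W\right)$)
$B{\left(M \right)} = -14 + M^{2} + M \left(-5 + M\right)$ ($B{\left(M \right)} = \left(M^{2} + \left(-5 + M\right) M\right) - 14 = \left(M^{2} + M \left(-5 + M\right)\right) - 14 = -14 + M^{2} + M \left(-5 + M\right)$)
$- 14 B{\left(k{\left(-3 \right)} \right)} = - 14 \left(-14 - 5 \left(\left(-3\right) \left(-3\right) \left(6 - 3\right)\right) + 2 \left(\left(-3\right) \left(-3\right) \left(6 - 3\right)\right)^{2}\right) = - 14 \left(-14 - 5 \left(\left(-3\right) \left(-3\right) 3\right) + 2 \left(\left(-3\right) \left(-3\right) 3\right)^{2}\right) = - 14 \left(-14 - 135 + 2 \cdot 27^{2}\right) = - 14 \left(-14 - 135 + 2 \cdot 729\right) = - 14 \left(-14 - 135 + 1458\right) = \left(-14\right) 1309 = -18326$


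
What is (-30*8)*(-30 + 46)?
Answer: -3840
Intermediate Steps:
(-30*8)*(-30 + 46) = -240*16 = -3840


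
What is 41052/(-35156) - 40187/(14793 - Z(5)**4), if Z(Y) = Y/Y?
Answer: -45910349/11818808 ≈ -3.8845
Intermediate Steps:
Z(Y) = 1
41052/(-35156) - 40187/(14793 - Z(5)**4) = 41052/(-35156) - 40187/(14793 - 1*1**4) = 41052*(-1/35156) - 40187/(14793 - 1*1) = -933/799 - 40187/(14793 - 1) = -933/799 - 40187/14792 = -45910349/11818808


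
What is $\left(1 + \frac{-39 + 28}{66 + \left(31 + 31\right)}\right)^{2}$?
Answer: $\frac{13689}{16384} \approx 0.83551$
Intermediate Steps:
$\left(1 + \frac{-39 + 28}{66 + \left(31 + 31\right)}\right)^{2} = \left(1 - \frac{11}{66 + 62}\right)^{2} = \left(1 - \frac{11}{128}\right)^{2} = \left(\frac{117}{128}\right)^{2} = \frac{13689}{16384}$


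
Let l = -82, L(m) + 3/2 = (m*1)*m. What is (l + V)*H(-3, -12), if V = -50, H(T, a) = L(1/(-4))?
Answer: 759/4 ≈ 189.75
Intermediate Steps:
L(m) = -3/2 + m² (L(m) = -3/2 + (m*1)*m = -3/2 + m*m = -3/2 + m²)
H(T, a) = -23/16 (H(T, a) = -3/2 + (1/(-4))² = -3/2 + (-¼)² = -3/2 + 1/16 = -23/16)
(l + V)*H(-3, -12) = (-82 - 50)*(-23/16) = -132*(-23/16) = 759/4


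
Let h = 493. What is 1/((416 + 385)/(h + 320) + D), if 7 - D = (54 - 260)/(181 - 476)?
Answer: 79945/582554 ≈ 0.13723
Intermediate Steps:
D = 1859/295 (D = 7 - (54 - 260)/(181 - 476) = 7 - (-206)/(-295) = 7 - (-206)*(-1)/295 = 7 - 1*206/295 = 7 - 206/295 = 1859/295 ≈ 6.3017)
1/((416 + 385)/(h + 320) + D) = 1/((416 + 385)/(493 + 320) + 1859/295) = 1/(801/813 + 1859/295) = 1/(801*(1/813) + 1859/295) = 1/(267/271 + 1859/295) = 1/(582554/79945) = 79945/582554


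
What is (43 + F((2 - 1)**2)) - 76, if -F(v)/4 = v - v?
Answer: -33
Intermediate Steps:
F(v) = 0 (F(v) = -4*(v - v) = -4*0 = 0)
(43 + F((2 - 1)**2)) - 76 = (43 + 0) - 76 = 43 - 76 = -33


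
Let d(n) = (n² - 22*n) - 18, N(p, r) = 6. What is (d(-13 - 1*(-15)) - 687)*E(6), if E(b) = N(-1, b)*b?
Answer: -26820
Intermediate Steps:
E(b) = 6*b
d(n) = -18 + n² - 22*n
(d(-13 - 1*(-15)) - 687)*E(6) = ((-18 + (-13 - 1*(-15))² - 22*(-13 - 1*(-15))) - 687)*(6*6) = ((-18 + (-13 + 15)² - 22*(-13 + 15)) - 687)*36 = ((-18 + 2² - 22*2) - 687)*36 = ((-18 + 4 - 44) - 687)*36 = (-58 - 687)*36 = -745*36 = -26820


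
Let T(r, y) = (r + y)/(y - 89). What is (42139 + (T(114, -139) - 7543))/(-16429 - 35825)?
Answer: -7887913/11913912 ≈ -0.66208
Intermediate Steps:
T(r, y) = (r + y)/(-89 + y)
(42139 + (T(114, -139) - 7543))/(-16429 - 35825) = (42139 + ((114 - 139)/(-89 - 139) - 7543))/(-16429 - 35825) = (42139 + (-25/(-228) - 7543))/(-52254) = (42139 + (-1/228*(-25) - 7543))*(-1/52254) = (42139 + (25/228 - 7543))*(-1/52254) = (42139 - 1719779/228)*(-1/52254) = (7887913/228)*(-1/52254) = -7887913/11913912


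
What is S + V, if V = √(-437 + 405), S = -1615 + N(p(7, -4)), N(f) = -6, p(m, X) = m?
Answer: -1621 + 4*I*√2 ≈ -1621.0 + 5.6569*I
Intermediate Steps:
S = -1621 (S = -1615 - 6 = -1621)
V = 4*I*√2 (V = √(-32) = 4*I*√2 ≈ 5.6569*I)
S + V = -1621 + 4*I*√2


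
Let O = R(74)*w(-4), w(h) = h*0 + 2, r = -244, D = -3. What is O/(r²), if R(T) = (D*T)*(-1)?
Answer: 111/14884 ≈ 0.0074577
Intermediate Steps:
w(h) = 2 (w(h) = 0 + 2 = 2)
R(T) = 3*T (R(T) = -3*T*(-1) = 3*T)
O = 444 (O = (3*74)*2 = 222*2 = 444)
O/(r²) = 444/((-244)²) = 444/59536 = 444*(1/59536) = 111/14884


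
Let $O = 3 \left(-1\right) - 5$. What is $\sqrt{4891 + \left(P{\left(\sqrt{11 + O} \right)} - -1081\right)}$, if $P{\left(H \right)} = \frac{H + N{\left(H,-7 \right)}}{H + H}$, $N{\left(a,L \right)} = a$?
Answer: $\sqrt{5973} \approx 77.285$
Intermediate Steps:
$O = -8$ ($O = -3 - 5 = -8$)
$P{\left(H \right)} = 1$ ($P{\left(H \right)} = \frac{H + H}{H + H} = \frac{2 H}{2 H} = 2 H \frac{1}{2 H} = 1$)
$\sqrt{4891 + \left(P{\left(\sqrt{11 + O} \right)} - -1081\right)} = \sqrt{4891 + \left(1 - -1081\right)} = \sqrt{4891 + \left(1 + 1081\right)} = \sqrt{4891 + 1082} = \sqrt{5973}$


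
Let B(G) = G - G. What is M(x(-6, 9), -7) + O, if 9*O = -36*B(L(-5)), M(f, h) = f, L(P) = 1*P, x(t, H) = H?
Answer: 9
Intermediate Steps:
L(P) = P
B(G) = 0
O = 0 (O = (-36*0)/9 = (1/9)*0 = 0)
M(x(-6, 9), -7) + O = 9 + 0 = 9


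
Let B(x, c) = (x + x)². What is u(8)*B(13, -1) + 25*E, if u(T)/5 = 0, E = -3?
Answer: -75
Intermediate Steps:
B(x, c) = 4*x² (B(x, c) = (2*x)² = 4*x²)
u(T) = 0 (u(T) = 5*0 = 0)
u(8)*B(13, -1) + 25*E = 0*(4*13²) + 25*(-3) = 0*(4*169) - 75 = 0*676 - 75 = 0 - 75 = -75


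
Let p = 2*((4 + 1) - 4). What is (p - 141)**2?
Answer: 19321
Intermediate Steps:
p = 2 (p = 2*(5 - 4) = 2*1 = 2)
(p - 141)**2 = (2 - 141)**2 = (-139)**2 = 19321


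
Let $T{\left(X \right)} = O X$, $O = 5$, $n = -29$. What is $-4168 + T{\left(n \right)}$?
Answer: $-4313$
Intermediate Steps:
$T{\left(X \right)} = 5 X$
$-4168 + T{\left(n \right)} = -4168 + 5 \left(-29\right) = -4168 - 145 = -4313$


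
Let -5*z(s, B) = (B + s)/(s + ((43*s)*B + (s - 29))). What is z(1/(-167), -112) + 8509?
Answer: 8380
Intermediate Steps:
z(s, B) = -(B + s)/(5*(-29 + 2*s + 43*B*s)) (z(s, B) = -(B + s)/(5*(s + ((43*s)*B + (s - 29)))) = -(B + s)/(5*(s + (43*B*s + (-29 + s)))) = -(B + s)/(5*(s + (-29 + s + 43*B*s))) = -(B + s)/(5*(-29 + 2*s + 43*B*s)))
z(1/(-167), -112) + 8509 = (-1*(-112) - 1/(-167))/(5*(-29 + 2/(-167) + 43*(-112)/(-167))) + 8509 = (112 - 1*(-1/167))/(5*(-29 + 2*(-1/167) + 43*(-112)*(-1/167))) + 8509 = (112 + 1/167)/(5*(-29 - 2/167 + 4816/167)) + 8509 = (1/5)*(18705/167)/(-29/167) + 8509 = (1/5)*(-167/29)*(18705/167) + 8509 = -129 + 8509 = 8380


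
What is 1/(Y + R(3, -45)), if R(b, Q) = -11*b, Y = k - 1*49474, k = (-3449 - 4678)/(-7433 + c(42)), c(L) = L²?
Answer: -5669/280647056 ≈ -2.0200e-5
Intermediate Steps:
k = 8127/5669 (k = (-3449 - 4678)/(-7433 + 42²) = -8127/(-7433 + 1764) = -8127/(-5669) = -8127*(-1/5669) = 8127/5669 ≈ 1.4336)
Y = -280459979/5669 (Y = 8127/5669 - 1*49474 = 8127/5669 - 49474 = -280459979/5669 ≈ -49473.)
1/(Y + R(3, -45)) = 1/(-280459979/5669 - 11*3) = 1/(-280459979/5669 - 33) = 1/(-280647056/5669) = -5669/280647056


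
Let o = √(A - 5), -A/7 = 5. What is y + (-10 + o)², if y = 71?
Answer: 131 - 40*I*√10 ≈ 131.0 - 126.49*I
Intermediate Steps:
A = -35 (A = -7*5 = -35)
o = 2*I*√10 (o = √(-35 - 5) = √(-40) = 2*I*√10 ≈ 6.3246*I)
y + (-10 + o)² = 71 + (-10 + 2*I*√10)²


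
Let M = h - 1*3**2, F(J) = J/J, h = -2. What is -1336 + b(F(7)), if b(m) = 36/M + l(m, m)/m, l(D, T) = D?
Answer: -14721/11 ≈ -1338.3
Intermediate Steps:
F(J) = 1
M = -11 (M = -2 - 1*3**2 = -2 - 1*9 = -2 - 9 = -11)
b(m) = -25/11 (b(m) = 36/(-11) + m/m = 36*(-1/11) + 1 = -36/11 + 1 = -25/11)
-1336 + b(F(7)) = -1336 - 25/11 = -14721/11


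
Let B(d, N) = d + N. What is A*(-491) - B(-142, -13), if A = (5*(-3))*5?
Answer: 36980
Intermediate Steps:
A = -75 (A = -15*5 = -75)
B(d, N) = N + d
A*(-491) - B(-142, -13) = -75*(-491) - (-13 - 142) = 36825 - 1*(-155) = 36825 + 155 = 36980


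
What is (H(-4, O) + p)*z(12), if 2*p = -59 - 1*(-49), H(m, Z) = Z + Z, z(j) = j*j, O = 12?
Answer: 2736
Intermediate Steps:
z(j) = j**2
H(m, Z) = 2*Z
p = -5 (p = (-59 - 1*(-49))/2 = (-59 + 49)/2 = (1/2)*(-10) = -5)
(H(-4, O) + p)*z(12) = (2*12 - 5)*12**2 = (24 - 5)*144 = 19*144 = 2736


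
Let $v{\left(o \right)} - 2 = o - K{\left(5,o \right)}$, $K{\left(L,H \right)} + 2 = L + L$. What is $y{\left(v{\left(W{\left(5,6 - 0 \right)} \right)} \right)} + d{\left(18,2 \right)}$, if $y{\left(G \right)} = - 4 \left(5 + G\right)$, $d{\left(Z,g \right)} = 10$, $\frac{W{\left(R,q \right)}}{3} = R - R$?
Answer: $14$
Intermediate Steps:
$K{\left(L,H \right)} = -2 + 2 L$ ($K{\left(L,H \right)} = -2 + \left(L + L\right) = -2 + 2 L$)
$W{\left(R,q \right)} = 0$ ($W{\left(R,q \right)} = 3 \left(R - R\right) = 3 \cdot 0 = 0$)
$v{\left(o \right)} = -6 + o$ ($v{\left(o \right)} = 2 - \left(-2 + 10 - o\right) = 2 + \left(o - \left(-2 + 10\right)\right) = 2 + \left(o - 8\right) = 2 + \left(-8 + o\right) = -6 + o$)
$y{\left(G \right)} = -20 - 4 G$
$y{\left(v{\left(W{\left(5,6 - 0 \right)} \right)} \right)} + d{\left(18,2 \right)} = \left(-20 - 4 \left(-6 + 0\right)\right) + 10 = \left(-20 - -24\right) + 10 = \left(-20 + 24\right) + 10 = 4 + 10 = 14$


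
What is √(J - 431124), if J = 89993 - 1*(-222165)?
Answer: I*√118966 ≈ 344.91*I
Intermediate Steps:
J = 312158 (J = 89993 + 222165 = 312158)
√(J - 431124) = √(312158 - 431124) = √(-118966) = I*√118966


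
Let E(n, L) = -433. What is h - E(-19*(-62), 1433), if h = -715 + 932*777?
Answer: 723882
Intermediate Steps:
h = 723449 (h = -715 + 724164 = 723449)
h - E(-19*(-62), 1433) = 723449 - 1*(-433) = 723449 + 433 = 723882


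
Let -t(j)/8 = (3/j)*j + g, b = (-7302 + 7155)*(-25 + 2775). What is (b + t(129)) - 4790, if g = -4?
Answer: -409032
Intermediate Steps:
b = -404250 (b = -147*2750 = -404250)
t(j) = 8 (t(j) = -8*((3/j)*j - 4) = -8*(3 - 4) = -8*(-1) = 8)
(b + t(129)) - 4790 = (-404250 + 8) - 4790 = -404242 - 4790 = -409032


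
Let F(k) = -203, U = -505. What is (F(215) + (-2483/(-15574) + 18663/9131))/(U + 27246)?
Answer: -129206007/17206949474 ≈ -0.0075089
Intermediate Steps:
(F(215) + (-2483/(-15574) + 18663/9131))/(U + 27246) = (-203 + (-2483/(-15574) + 18663/9131))/(-505 + 27246) = (-203 + (-2483*(-1/15574) + 18663*(1/9131)))/26741 = (-203 + (191/1198 + 18663/9131))*(1/26741) = (-203 + 24102295/10938938)*(1/26741) = -2196502119/10938938*1/26741 = -129206007/17206949474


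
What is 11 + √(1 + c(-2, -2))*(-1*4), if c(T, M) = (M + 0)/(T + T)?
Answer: 11 - 2*√6 ≈ 6.1010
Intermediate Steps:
c(T, M) = M/(2*T) (c(T, M) = M/((2*T)) = M*(1/(2*T)) = M/(2*T))
11 + √(1 + c(-2, -2))*(-1*4) = 11 + √(1 + (½)*(-2)/(-2))*(-1*4) = 11 + √(1 + (½)*(-2)*(-½))*(-4) = 11 + √(1 + ½)*(-4) = 11 + √(3/2)*(-4) = 11 + (√6/2)*(-4) = 11 - 2*√6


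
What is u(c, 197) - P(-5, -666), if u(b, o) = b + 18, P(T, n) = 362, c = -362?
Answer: -706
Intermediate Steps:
u(b, o) = 18 + b
u(c, 197) - P(-5, -666) = (18 - 362) - 1*362 = -344 - 362 = -706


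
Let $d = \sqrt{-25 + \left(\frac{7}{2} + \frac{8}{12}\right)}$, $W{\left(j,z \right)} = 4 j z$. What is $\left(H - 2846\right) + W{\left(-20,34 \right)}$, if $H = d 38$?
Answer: $-5566 + \frac{95 i \sqrt{30}}{3} \approx -5566.0 + 173.45 i$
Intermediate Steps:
$W{\left(j,z \right)} = 4 j z$
$d = \frac{5 i \sqrt{30}}{6}$ ($d = \sqrt{-25 + \left(7 \cdot \frac{1}{2} + 8 \cdot \frac{1}{12}\right)} = \sqrt{-25 + \left(\frac{7}{2} + \frac{2}{3}\right)} = \sqrt{-25 + \frac{25}{6}} = \sqrt{- \frac{125}{6}} = \frac{5 i \sqrt{30}}{6} \approx 4.5644 i$)
$H = \frac{95 i \sqrt{30}}{3}$ ($H = \frac{5 i \sqrt{30}}{6} \cdot 38 = \frac{95 i \sqrt{30}}{3} \approx 173.45 i$)
$\left(H - 2846\right) + W{\left(-20,34 \right)} = \left(\frac{95 i \sqrt{30}}{3} - 2846\right) + 4 \left(-20\right) 34 = \left(-2846 + \frac{95 i \sqrt{30}}{3}\right) - 2720 = -5566 + \frac{95 i \sqrt{30}}{3}$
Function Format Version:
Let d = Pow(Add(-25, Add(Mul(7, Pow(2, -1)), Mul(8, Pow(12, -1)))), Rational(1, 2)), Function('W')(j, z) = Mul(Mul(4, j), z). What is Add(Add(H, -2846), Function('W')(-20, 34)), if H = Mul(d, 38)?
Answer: Add(-5566, Mul(Rational(95, 3), I, Pow(30, Rational(1, 2)))) ≈ Add(-5566.0, Mul(173.45, I))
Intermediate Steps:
Function('W')(j, z) = Mul(4, j, z)
d = Mul(Rational(5, 6), I, Pow(30, Rational(1, 2))) (d = Pow(Add(-25, Add(Mul(7, Rational(1, 2)), Mul(8, Rational(1, 12)))), Rational(1, 2)) = Pow(Add(-25, Add(Rational(7, 2), Rational(2, 3))), Rational(1, 2)) = Pow(Add(-25, Rational(25, 6)), Rational(1, 2)) = Pow(Rational(-125, 6), Rational(1, 2)) = Mul(Rational(5, 6), I, Pow(30, Rational(1, 2))) ≈ Mul(4.5644, I))
H = Mul(Rational(95, 3), I, Pow(30, Rational(1, 2))) (H = Mul(Mul(Rational(5, 6), I, Pow(30, Rational(1, 2))), 38) = Mul(Rational(95, 3), I, Pow(30, Rational(1, 2))) ≈ Mul(173.45, I))
Add(Add(H, -2846), Function('W')(-20, 34)) = Add(Add(Mul(Rational(95, 3), I, Pow(30, Rational(1, 2))), -2846), Mul(4, -20, 34)) = Add(Add(-2846, Mul(Rational(95, 3), I, Pow(30, Rational(1, 2)))), -2720) = Add(-5566, Mul(Rational(95, 3), I, Pow(30, Rational(1, 2))))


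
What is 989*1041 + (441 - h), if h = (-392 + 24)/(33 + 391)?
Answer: 54589516/53 ≈ 1.0300e+6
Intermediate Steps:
h = -46/53 (h = -368/424 = -368*1/424 = -46/53 ≈ -0.86792)
989*1041 + (441 - h) = 989*1041 + (441 - 1*(-46/53)) = 1029549 + (441 + 46/53) = 1029549 + 23419/53 = 54589516/53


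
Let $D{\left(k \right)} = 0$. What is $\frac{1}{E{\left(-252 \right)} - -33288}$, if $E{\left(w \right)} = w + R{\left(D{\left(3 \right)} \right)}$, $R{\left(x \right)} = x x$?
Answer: $\frac{1}{33036} \approx 3.027 \cdot 10^{-5}$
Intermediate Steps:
$R{\left(x \right)} = x^{2}$
$E{\left(w \right)} = w$ ($E{\left(w \right)} = w + 0^{2} = w + 0 = w$)
$\frac{1}{E{\left(-252 \right)} - -33288} = \frac{1}{-252 - -33288} = \frac{1}{-252 + 33288} = \frac{1}{33036}$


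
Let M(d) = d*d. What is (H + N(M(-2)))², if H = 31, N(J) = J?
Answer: 1225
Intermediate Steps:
M(d) = d²
(H + N(M(-2)))² = (31 + (-2)²)² = (31 + 4)² = 35² = 1225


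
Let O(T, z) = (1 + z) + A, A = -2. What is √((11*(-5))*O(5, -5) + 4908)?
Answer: 3*√582 ≈ 72.374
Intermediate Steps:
O(T, z) = -1 + z (O(T, z) = (1 + z) - 2 = -1 + z)
√((11*(-5))*O(5, -5) + 4908) = √((11*(-5))*(-1 - 5) + 4908) = √(-55*(-6) + 4908) = √(330 + 4908) = √5238 = 3*√582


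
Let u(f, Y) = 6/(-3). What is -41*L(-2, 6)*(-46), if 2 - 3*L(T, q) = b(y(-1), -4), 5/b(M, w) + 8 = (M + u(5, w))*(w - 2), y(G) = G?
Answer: 943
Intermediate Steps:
u(f, Y) = -2 (u(f, Y) = 6*(-1/3) = -2)
b(M, w) = 5/(-8 + (-2 + M)*(-2 + w)) (b(M, w) = 5/(-8 + (M - 2)*(w - 2)) = 5/(-8 + (-2 + M)*(-2 + w)))
L(T, q) = 1/2 (L(T, q) = 2/3 - 5/(3*(-4 - 2*(-1) - 2*(-4) - 1*(-4))) = 2/3 - 5/(3*(-4 + 2 + 8 + 4)) = 2/3 - 5/(3*10) = 2/3 - 1/3*1/2 = 2/3 - 1/6 = 1/2)
-41*L(-2, 6)*(-46) = -41*1/2*(-46) = -41/2*(-46) = 943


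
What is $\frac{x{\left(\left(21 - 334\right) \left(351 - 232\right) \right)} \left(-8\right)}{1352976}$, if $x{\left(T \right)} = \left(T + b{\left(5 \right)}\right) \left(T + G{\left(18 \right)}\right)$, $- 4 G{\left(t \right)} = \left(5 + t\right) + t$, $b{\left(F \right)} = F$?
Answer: $- \frac{13028493}{1588} \approx -8204.3$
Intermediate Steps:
$G{\left(t \right)} = - \frac{5}{4} - \frac{t}{2}$ ($G{\left(t \right)} = - \frac{\left(5 + t\right) + t}{4} = - \frac{5 + 2 t}{4} = - \frac{5}{4} - \frac{t}{2}$)
$x{\left(T \right)} = \left(5 + T\right) \left(- \frac{41}{4} + T\right)$ ($x{\left(T \right)} = \left(T + 5\right) \left(T - \frac{41}{4}\right) = \left(5 + T\right) \left(T - \frac{41}{4}\right) = \left(5 + T\right) \left(- \frac{41}{4} + T\right)$)
$\frac{x{\left(\left(21 - 334\right) \left(351 - 232\right) \right)} \left(-8\right)}{1352976} = \frac{\left(- \frac{205}{4} + \left(\left(21 - 334\right) \left(351 - 232\right)\right)^{2} - \frac{21 \left(21 - 334\right) \left(351 - 232\right)}{4}\right) \left(-8\right)}{1352976} = \left(- \frac{205}{4} + \left(\left(-313\right) 119\right)^{2} - \frac{21 \left(\left(-313\right) 119\right)}{4}\right) \left(-8\right) \frac{1}{1352976} = \left(- \frac{205}{4} + \left(-37247\right)^{2} - - \frac{782187}{4}\right) \left(-8\right) \frac{1}{1352976} = \left(- \frac{205}{4} + 1387339009 + \frac{782187}{4}\right) \left(-8\right) \frac{1}{1352976} = \frac{2775069009}{2} \left(-8\right) \frac{1}{1352976} = \left(-11100276036\right) \frac{1}{1352976} = - \frac{13028493}{1588}$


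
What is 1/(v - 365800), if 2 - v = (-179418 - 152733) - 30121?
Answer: -1/3526 ≈ -0.00028361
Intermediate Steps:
v = 362274 (v = 2 - ((-179418 - 152733) - 30121) = 2 - (-332151 - 30121) = 2 - 1*(-362272) = 2 + 362272 = 362274)
1/(v - 365800) = 1/(362274 - 365800) = 1/(-3526) = -1/3526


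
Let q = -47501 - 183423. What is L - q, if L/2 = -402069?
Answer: -573214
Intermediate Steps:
q = -230924
L = -804138 (L = 2*(-402069) = -804138)
L - q = -804138 - 1*(-230924) = -804138 + 230924 = -573214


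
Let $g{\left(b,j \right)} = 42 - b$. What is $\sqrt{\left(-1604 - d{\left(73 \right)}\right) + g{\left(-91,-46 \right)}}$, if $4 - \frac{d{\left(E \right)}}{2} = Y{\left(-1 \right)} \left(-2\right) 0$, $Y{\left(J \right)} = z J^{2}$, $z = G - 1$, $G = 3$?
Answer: $i \sqrt{1479} \approx 38.458 i$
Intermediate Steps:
$z = 2$ ($z = 3 - 1 = 2$)
$Y{\left(J \right)} = 2 J^{2}$
$d{\left(E \right)} = 8$ ($d{\left(E \right)} = 8 - 2 \cdot 2 \left(-1\right)^{2} \left(-2\right) 0 = 8 - 2 \cdot 2 \cdot 1 \left(-2\right) 0 = 8 - 2 \cdot 2 \left(-2\right) 0 = 8 - 2 \left(\left(-4\right) 0\right) = 8 - 0 = 8 + 0 = 8$)
$\sqrt{\left(-1604 - d{\left(73 \right)}\right) + g{\left(-91,-46 \right)}} = \sqrt{\left(-1604 - 8\right) + \left(42 - -91\right)} = \sqrt{\left(-1604 - 8\right) + \left(42 + 91\right)} = \sqrt{-1612 + 133} = \sqrt{-1479} = i \sqrt{1479}$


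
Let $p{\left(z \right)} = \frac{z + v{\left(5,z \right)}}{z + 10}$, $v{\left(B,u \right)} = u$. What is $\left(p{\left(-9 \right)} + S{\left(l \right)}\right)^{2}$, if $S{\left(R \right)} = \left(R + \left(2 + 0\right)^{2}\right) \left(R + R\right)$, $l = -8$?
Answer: $2116$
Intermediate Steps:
$p{\left(z \right)} = \frac{2 z}{10 + z}$ ($p{\left(z \right)} = \frac{z + z}{z + 10} = \frac{2 z}{10 + z}$)
$S{\left(R \right)} = 2 R \left(4 + R\right)$ ($S{\left(R \right)} = \left(R + 2^{2}\right) 2 R = \left(R + 4\right) 2 R = \left(4 + R\right) 2 R = 2 R \left(4 + R\right)$)
$\left(p{\left(-9 \right)} + S{\left(l \right)}\right)^{2} = \left(2 \left(-9\right) \frac{1}{10 - 9} + 2 \left(-8\right) \left(4 - 8\right)\right)^{2} = \left(2 \left(-9\right) 1^{-1} + 2 \left(-8\right) \left(-4\right)\right)^{2} = \left(2 \left(-9\right) 1 + 64\right)^{2} = \left(-18 + 64\right)^{2} = 46^{2} = 2116$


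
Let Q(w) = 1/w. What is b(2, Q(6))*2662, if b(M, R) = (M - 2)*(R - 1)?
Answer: 0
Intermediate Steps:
b(M, R) = (-1 + R)*(-2 + M) (b(M, R) = (-2 + M)*(-1 + R) = (-1 + R)*(-2 + M))
b(2, Q(6))*2662 = (2 - 1*2 - 2/6 + 2/6)*2662 = (2 - 2 - 2*⅙ + 2*(⅙))*2662 = (2 - 2 - ⅓ + ⅓)*2662 = 0*2662 = 0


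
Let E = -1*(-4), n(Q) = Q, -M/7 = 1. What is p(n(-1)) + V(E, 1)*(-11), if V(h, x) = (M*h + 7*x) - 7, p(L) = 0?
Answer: 308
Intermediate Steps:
M = -7 (M = -7*1 = -7)
E = 4
V(h, x) = -7 - 7*h + 7*x (V(h, x) = (-7*h + 7*x) - 7 = -7 - 7*h + 7*x)
p(n(-1)) + V(E, 1)*(-11) = 0 + (-7 - 7*4 + 7*1)*(-11) = 0 + (-7 - 28 + 7)*(-11) = 0 - 28*(-11) = 0 + 308 = 308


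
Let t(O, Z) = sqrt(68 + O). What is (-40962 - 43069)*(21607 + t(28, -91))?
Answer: -1815657817 - 336124*sqrt(6) ≈ -1.8165e+9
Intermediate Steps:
(-40962 - 43069)*(21607 + t(28, -91)) = (-40962 - 43069)*(21607 + sqrt(68 + 28)) = -84031*(21607 + sqrt(96)) = -84031*(21607 + 4*sqrt(6)) = -1815657817 - 336124*sqrt(6)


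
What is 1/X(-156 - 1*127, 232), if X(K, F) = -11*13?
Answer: -1/143 ≈ -0.0069930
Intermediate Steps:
X(K, F) = -143
1/X(-156 - 1*127, 232) = 1/(-143) = -1/143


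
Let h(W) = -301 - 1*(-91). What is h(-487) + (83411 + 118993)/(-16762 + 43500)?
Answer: -2706288/13369 ≈ -202.43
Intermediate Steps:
h(W) = -210 (h(W) = -301 + 91 = -210)
h(-487) + (83411 + 118993)/(-16762 + 43500) = -210 + (83411 + 118993)/(-16762 + 43500) = -210 + 202404/26738 = -210 + 202404*(1/26738) = -210 + 101202/13369 = -2706288/13369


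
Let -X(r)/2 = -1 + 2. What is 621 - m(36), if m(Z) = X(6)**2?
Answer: 617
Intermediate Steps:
X(r) = -2 (X(r) = -2*(-1 + 2) = -2*1 = -2)
m(Z) = 4 (m(Z) = (-2)**2 = 4)
621 - m(36) = 621 - 1*4 = 621 - 4 = 617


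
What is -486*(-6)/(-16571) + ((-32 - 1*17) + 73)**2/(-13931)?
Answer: -50167692/230850601 ≈ -0.21732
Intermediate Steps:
-486*(-6)/(-16571) + ((-32 - 1*17) + 73)**2/(-13931) = 2916*(-1/16571) + ((-32 - 17) + 73)**2*(-1/13931) = -2916/16571 + (-49 + 73)**2*(-1/13931) = -2916/16571 + 24**2*(-1/13931) = -2916/16571 + 576*(-1/13931) = -2916/16571 - 576/13931 = -50167692/230850601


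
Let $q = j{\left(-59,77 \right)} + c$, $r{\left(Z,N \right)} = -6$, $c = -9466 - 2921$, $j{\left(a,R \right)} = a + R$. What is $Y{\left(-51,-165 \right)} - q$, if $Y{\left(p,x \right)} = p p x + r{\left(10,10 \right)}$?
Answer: $-416802$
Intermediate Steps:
$j{\left(a,R \right)} = R + a$
$c = -12387$
$Y{\left(p,x \right)} = -6 + x p^{2}$ ($Y{\left(p,x \right)} = p p x - 6 = p^{2} x - 6 = x p^{2} - 6 = -6 + x p^{2}$)
$q = -12369$ ($q = \left(77 - 59\right) - 12387 = 18 - 12387 = -12369$)
$Y{\left(-51,-165 \right)} - q = \left(-6 - 165 \left(-51\right)^{2}\right) - -12369 = \left(-6 - 429165\right) + 12369 = -429171 + 12369 = -416802$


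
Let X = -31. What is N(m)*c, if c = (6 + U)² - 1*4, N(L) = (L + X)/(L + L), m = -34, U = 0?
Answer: 520/17 ≈ 30.588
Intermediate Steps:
N(L) = (-31 + L)/(2*L) (N(L) = (L - 31)/(L + L) = (-31 + L)/((2*L)) = (-31 + L)*(1/(2*L)) = (-31 + L)/(2*L))
c = 32 (c = (6 + 0)² - 1*4 = 6² - 4 = 36 - 4 = 32)
N(m)*c = ((½)*(-31 - 34)/(-34))*32 = ((½)*(-1/34)*(-65))*32 = (65/68)*32 = 520/17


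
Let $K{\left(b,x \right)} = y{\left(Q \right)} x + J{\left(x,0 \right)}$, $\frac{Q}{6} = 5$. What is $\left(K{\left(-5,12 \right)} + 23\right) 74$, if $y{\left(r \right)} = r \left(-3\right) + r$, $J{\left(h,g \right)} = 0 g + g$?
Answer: $-51578$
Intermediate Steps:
$J{\left(h,g \right)} = g$ ($J{\left(h,g \right)} = 0 + g = g$)
$Q = 30$ ($Q = 6 \cdot 5 = 30$)
$y{\left(r \right)} = - 2 r$ ($y{\left(r \right)} = - 3 r + r = - 2 r$)
$K{\left(b,x \right)} = - 60 x$ ($K{\left(b,x \right)} = \left(-2\right) 30 x + 0 = - 60 x + 0 = - 60 x$)
$\left(K{\left(-5,12 \right)} + 23\right) 74 = \left(\left(-60\right) 12 + 23\right) 74 = \left(-720 + 23\right) 74 = \left(-697\right) 74 = -51578$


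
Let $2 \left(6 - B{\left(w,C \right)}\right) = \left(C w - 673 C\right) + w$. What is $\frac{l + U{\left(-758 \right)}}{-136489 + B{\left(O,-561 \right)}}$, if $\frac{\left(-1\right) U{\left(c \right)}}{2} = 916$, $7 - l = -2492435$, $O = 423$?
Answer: $- \frac{4981220}{413639} \approx -12.042$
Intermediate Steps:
$l = 2492442$ ($l = 7 - -2492435 = 7 + 2492435 = 2492442$)
$U{\left(c \right)} = -1832$ ($U{\left(c \right)} = \left(-2\right) 916 = -1832$)
$B{\left(w,C \right)} = 6 - \frac{w}{2} + \frac{673 C}{2} - \frac{C w}{2}$ ($B{\left(w,C \right)} = 6 - \frac{\left(C w - 673 C\right) + w}{2} = 6 - \frac{\left(- 673 C + C w\right) + w}{2} = 6 - \frac{w - 673 C + C w}{2} = 6 - \left(\frac{w}{2} - \frac{673 C}{2} + \frac{C w}{2}\right) = 6 - \frac{w}{2} + \frac{673 C}{2} - \frac{C w}{2}$)
$\frac{l + U{\left(-758 \right)}}{-136489 + B{\left(O,-561 \right)}} = \frac{2492442 - 1832}{-136489 + \left(6 - \frac{423}{2} + \frac{673}{2} \left(-561\right) - \left(- \frac{561}{2}\right) 423\right)} = \frac{2490610}{-136489 + \left(6 - \frac{423}{2} - \frac{377553}{2} + \frac{237303}{2}\right)} = \frac{2490610}{-136489 - \frac{140661}{2}} = \frac{2490610}{- \frac{413639}{2}} = 2490610 \left(- \frac{2}{413639}\right) = - \frac{4981220}{413639}$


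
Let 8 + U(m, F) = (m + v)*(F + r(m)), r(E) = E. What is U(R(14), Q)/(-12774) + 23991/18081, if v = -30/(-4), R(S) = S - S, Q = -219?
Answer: 24911387/17108644 ≈ 1.4561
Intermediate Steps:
R(S) = 0
v = 15/2 (v = -¼*(-30) = 15/2 ≈ 7.5000)
U(m, F) = -8 + (15/2 + m)*(F + m) (U(m, F) = -8 + (m + 15/2)*(F + m) = -8 + (15/2 + m)*(F + m))
U(R(14), Q)/(-12774) + 23991/18081 = (-8 + 0² + (15/2)*(-219) + (15/2)*0 - 219*0)/(-12774) + 23991/18081 = (-8 + 0 - 3285/2 + 0 + 0)*(-1/12774) + 23991*(1/18081) = -3301/2*(-1/12774) + 7997/6027 = 3301/25548 + 7997/6027 = 24911387/17108644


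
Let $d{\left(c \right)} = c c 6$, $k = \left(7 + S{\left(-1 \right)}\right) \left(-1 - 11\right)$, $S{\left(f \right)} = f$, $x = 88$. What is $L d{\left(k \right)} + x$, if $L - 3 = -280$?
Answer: $-8615720$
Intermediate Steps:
$L = -277$ ($L = 3 - 280 = -277$)
$k = -72$ ($k = \left(7 - 1\right) \left(-1 - 11\right) = 6 \left(-12\right) = -72$)
$d{\left(c \right)} = 6 c^{2}$ ($d{\left(c \right)} = c^{2} \cdot 6 = 6 c^{2}$)
$L d{\left(k \right)} + x = - 277 \cdot 6 \left(-72\right)^{2} + 88 = - 277 \cdot 6 \cdot 5184 + 88 = \left(-277\right) 31104 + 88 = -8615808 + 88 = -8615720$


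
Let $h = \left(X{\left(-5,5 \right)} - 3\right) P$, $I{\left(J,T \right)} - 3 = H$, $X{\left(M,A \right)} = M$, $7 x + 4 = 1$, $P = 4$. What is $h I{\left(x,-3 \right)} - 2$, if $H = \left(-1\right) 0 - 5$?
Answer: $62$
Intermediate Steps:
$x = - \frac{3}{7}$ ($x = - \frac{4}{7} + \frac{1}{7} \cdot 1 = - \frac{4}{7} + \frac{1}{7} = - \frac{3}{7} \approx -0.42857$)
$H = -5$ ($H = 0 - 5 = -5$)
$I{\left(J,T \right)} = -2$ ($I{\left(J,T \right)} = 3 - 5 = -2$)
$h = -32$ ($h = \left(-5 - 3\right) 4 = \left(-8\right) 4 = -32$)
$h I{\left(x,-3 \right)} - 2 = \left(-32\right) \left(-2\right) - 2 = 64 - 2 = 62$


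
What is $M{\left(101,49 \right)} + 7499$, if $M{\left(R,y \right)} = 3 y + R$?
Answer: $7747$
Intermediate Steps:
$M{\left(R,y \right)} = R + 3 y$
$M{\left(101,49 \right)} + 7499 = \left(101 + 3 \cdot 49\right) + 7499 = \left(101 + 147\right) + 7499 = 248 + 7499 = 7747$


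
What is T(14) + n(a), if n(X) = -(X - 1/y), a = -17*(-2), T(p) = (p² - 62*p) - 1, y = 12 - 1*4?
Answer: -5655/8 ≈ -706.88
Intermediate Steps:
y = 8 (y = 12 - 4 = 8)
T(p) = -1 + p² - 62*p
a = 34
n(X) = ⅛ - X (n(X) = -(X - 1/8) = -(X - 1*⅛) = -(X - ⅛) = -(-⅛ + X) = ⅛ - X)
T(14) + n(a) = (-1 + 14² - 62*14) + (⅛ - 1*34) = (-1 + 196 - 868) + (⅛ - 34) = -673 - 271/8 = -5655/8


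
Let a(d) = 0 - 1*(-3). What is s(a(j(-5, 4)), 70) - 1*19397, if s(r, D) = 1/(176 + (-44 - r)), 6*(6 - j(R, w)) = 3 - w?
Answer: -2502212/129 ≈ -19397.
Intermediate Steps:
j(R, w) = 11/2 + w/6 (j(R, w) = 6 - (3 - w)/6 = 6 + (-½ + w/6) = 11/2 + w/6)
a(d) = 3 (a(d) = 0 + 3 = 3)
s(r, D) = 1/(132 - r)
s(a(j(-5, 4)), 70) - 1*19397 = -1/(-132 + 3) - 1*19397 = -1/(-129) - 19397 = -1*(-1/129) - 19397 = 1/129 - 19397 = -2502212/129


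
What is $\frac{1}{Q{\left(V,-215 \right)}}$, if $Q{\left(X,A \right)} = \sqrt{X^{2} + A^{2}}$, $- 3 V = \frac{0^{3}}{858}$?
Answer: $\frac{1}{215} \approx 0.0046512$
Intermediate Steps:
$V = 0$ ($V = - \frac{0^{3} \cdot \frac{1}{858}}{3} = - \frac{0 \cdot \frac{1}{858}}{3} = \left(- \frac{1}{3}\right) 0 = 0$)
$Q{\left(X,A \right)} = \sqrt{A^{2} + X^{2}}$
$\frac{1}{Q{\left(V,-215 \right)}} = \frac{1}{\sqrt{\left(-215\right)^{2} + 0^{2}}} = \frac{1}{\sqrt{46225 + 0}} = \frac{1}{\sqrt{46225}} = \frac{1}{215}$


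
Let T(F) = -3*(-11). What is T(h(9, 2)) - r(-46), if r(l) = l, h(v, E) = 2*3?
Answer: 79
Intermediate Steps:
h(v, E) = 6
T(F) = 33
T(h(9, 2)) - r(-46) = 33 - 1*(-46) = 33 + 46 = 79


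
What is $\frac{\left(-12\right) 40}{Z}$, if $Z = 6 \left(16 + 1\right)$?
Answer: $- \frac{80}{17} \approx -4.7059$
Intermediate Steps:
$Z = 102$ ($Z = 6 \cdot 17 = 102$)
$\frac{\left(-12\right) 40}{Z} = \frac{\left(-12\right) 40}{102} = \left(-480\right) \frac{1}{102} = - \frac{80}{17}$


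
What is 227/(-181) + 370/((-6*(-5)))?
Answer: 6016/543 ≈ 11.079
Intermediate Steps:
227/(-181) + 370/((-6*(-5))) = 227*(-1/181) + 370/30 = -227/181 + 370*(1/30) = -227/181 + 37/3 = 6016/543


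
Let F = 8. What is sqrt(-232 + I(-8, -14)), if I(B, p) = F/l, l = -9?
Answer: 4*I*sqrt(131)/3 ≈ 15.261*I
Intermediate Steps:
I(B, p) = -8/9 (I(B, p) = 8/(-9) = 8*(-1/9) = -8/9)
sqrt(-232 + I(-8, -14)) = sqrt(-232 - 8/9) = sqrt(-2096/9) = 4*I*sqrt(131)/3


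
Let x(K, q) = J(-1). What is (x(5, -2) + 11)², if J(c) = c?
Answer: 100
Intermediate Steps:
x(K, q) = -1
(x(5, -2) + 11)² = (-1 + 11)² = 10² = 100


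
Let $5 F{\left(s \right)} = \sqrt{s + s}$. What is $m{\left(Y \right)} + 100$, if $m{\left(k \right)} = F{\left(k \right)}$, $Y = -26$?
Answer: $100 + \frac{2 i \sqrt{13}}{5} \approx 100.0 + 1.4422 i$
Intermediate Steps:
$F{\left(s \right)} = \frac{\sqrt{2} \sqrt{s}}{5}$ ($F{\left(s \right)} = \frac{\sqrt{s + s}}{5} = \frac{\sqrt{2 s}}{5} = \frac{\sqrt{2} \sqrt{s}}{5}$)
$m{\left(k \right)} = \frac{\sqrt{2} \sqrt{k}}{5}$
$m{\left(Y \right)} + 100 = \frac{\sqrt{2} \sqrt{-26}}{5} + 100 = \frac{\sqrt{2} i \sqrt{26}}{5} + 100 = \frac{2 i \sqrt{13}}{5} + 100 = 100 + \frac{2 i \sqrt{13}}{5}$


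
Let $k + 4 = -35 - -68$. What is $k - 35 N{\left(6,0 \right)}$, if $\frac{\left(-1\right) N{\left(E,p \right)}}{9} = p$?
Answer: $29$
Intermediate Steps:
$N{\left(E,p \right)} = - 9 p$
$k = 29$ ($k = -4 - -33 = -4 + \left(-35 + 68\right) = -4 + 33 = 29$)
$k - 35 N{\left(6,0 \right)} = 29 - 35 \left(\left(-9\right) 0\right) = 29 - 0 = 29 + 0 = 29$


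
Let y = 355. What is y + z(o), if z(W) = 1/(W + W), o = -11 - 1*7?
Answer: 12779/36 ≈ 354.97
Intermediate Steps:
o = -18 (o = -11 - 7 = -18)
z(W) = 1/(2*W)
y + z(o) = 355 + (1/2)/(-18) = 355 + (1/2)*(-1/18) = 355 - 1/36 = 12779/36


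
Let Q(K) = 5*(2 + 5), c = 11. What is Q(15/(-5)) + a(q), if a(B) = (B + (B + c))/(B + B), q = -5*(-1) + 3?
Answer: 587/16 ≈ 36.688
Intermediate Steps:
q = 8 (q = 5 + 3 = 8)
a(B) = (11 + 2*B)/(2*B) (a(B) = (B + (B + 11))/(B + B) = (B + (11 + B))/((2*B)) = (11 + 2*B)*(1/(2*B)) = (11 + 2*B)/(2*B))
Q(K) = 35 (Q(K) = 5*7 = 35)
Q(15/(-5)) + a(q) = 35 + (11/2 + 8)/8 = 35 + (⅛)*(27/2) = 35 + 27/16 = 587/16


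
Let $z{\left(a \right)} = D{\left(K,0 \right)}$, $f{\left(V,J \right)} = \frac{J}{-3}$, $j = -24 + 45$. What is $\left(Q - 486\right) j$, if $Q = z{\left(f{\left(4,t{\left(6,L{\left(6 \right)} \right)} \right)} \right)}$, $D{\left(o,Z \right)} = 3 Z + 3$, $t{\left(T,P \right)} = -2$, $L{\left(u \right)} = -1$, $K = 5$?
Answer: $-10143$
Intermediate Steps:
$j = 21$
$f{\left(V,J \right)} = - \frac{J}{3}$ ($f{\left(V,J \right)} = J \left(- \frac{1}{3}\right) = - \frac{J}{3}$)
$D{\left(o,Z \right)} = 3 + 3 Z$
$z{\left(a \right)} = 3$ ($z{\left(a \right)} = 3 + 3 \cdot 0 = 3 + 0 = 3$)
$Q = 3$
$\left(Q - 486\right) j = \left(3 - 486\right) 21 = \left(-483\right) 21 = -10143$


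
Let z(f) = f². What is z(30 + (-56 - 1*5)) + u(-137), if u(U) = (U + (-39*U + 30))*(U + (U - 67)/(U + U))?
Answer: -97608755/137 ≈ -7.1247e+5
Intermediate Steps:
u(U) = (30 - 38*U)*(U + (-67 + U)/(2*U)) (u(U) = (U + (30 - 39*U))*(U + (-67 + U)/((2*U))) = (30 - 38*U)*(U + (-67 + U)*(1/(2*U))) = (30 - 38*U)*(U + (-67 + U)/(2*U)))
z(30 + (-56 - 1*5)) + u(-137) = (30 + (-56 - 1*5))² + (1288 - 1005/(-137) - 38*(-137)² + 11*(-137)) = (30 + (-56 - 5))² + (1288 - 1005*(-1/137) - 38*18769 - 1507) = (30 - 61)² + (1288 + 1005/137 - 713222 - 1507) = (-31)² - 97740412/137 = 961 - 97740412/137 = -97608755/137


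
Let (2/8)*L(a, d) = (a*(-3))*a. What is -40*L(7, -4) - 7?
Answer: 23513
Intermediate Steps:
L(a, d) = -12*a² (L(a, d) = 4*((a*(-3))*a) = 4*((-3*a)*a) = 4*(-3*a²) = -12*a²)
-40*L(7, -4) - 7 = -(-480)*7² - 7 = -(-480)*49 - 7 = -40*(-588) - 7 = 23520 - 7 = 23513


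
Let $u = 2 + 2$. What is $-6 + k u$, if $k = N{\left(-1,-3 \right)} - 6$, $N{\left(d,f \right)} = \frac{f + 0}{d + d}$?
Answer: $-24$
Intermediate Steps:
$u = 4$
$N{\left(d,f \right)} = \frac{f}{2 d}$
$k = - \frac{9}{2}$ ($k = \frac{1}{2} \left(-3\right) \frac{1}{-1} - 6 = \frac{1}{2} \left(-3\right) \left(-1\right) - 6 = \frac{3}{2} - 6 = - \frac{9}{2} \approx -4.5$)
$-6 + k u = -6 - 18 = -24$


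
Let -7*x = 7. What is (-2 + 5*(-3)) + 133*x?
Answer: -150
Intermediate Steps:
x = -1 (x = -1/7*7 = -1)
(-2 + 5*(-3)) + 133*x = (-2 + 5*(-3)) + 133*(-1) = (-2 - 15) - 133 = -17 - 133 = -150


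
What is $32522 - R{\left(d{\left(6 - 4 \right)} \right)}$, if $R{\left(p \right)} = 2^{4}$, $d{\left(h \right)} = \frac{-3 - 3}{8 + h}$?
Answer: $32506$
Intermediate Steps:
$d{\left(h \right)} = - \frac{6}{8 + h}$
$R{\left(p \right)} = 16$
$32522 - R{\left(d{\left(6 - 4 \right)} \right)} = 32522 - 16 = 32506$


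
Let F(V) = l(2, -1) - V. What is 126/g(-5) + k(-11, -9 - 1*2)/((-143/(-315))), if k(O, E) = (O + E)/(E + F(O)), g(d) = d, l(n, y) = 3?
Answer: -2688/65 ≈ -41.354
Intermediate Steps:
F(V) = 3 - V
k(O, E) = (E + O)/(3 + E - O) (k(O, E) = (O + E)/(E + (3 - O)) = (E + O)/(3 + E - O))
126/g(-5) + k(-11, -9 - 1*2)/((-143/(-315))) = 126/(-5) + (((-9 - 1*2) - 11)/(3 + (-9 - 1*2) - 1*(-11)))/((-143/(-315))) = 126*(-⅕) + (((-9 - 2) - 11)/(3 + (-9 - 2) + 11))/((-143*(-1/315))) = -126/5 + ((-11 - 11)/(3 - 11 + 11))/(143/315) = -126/5 + (-22/3)*(315/143) = -126/5 + ((⅓)*(-22))*(315/143) = -126/5 - 22/3*315/143 = -126/5 - 210/13 = -2688/65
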